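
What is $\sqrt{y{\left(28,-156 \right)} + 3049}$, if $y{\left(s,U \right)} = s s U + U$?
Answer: $i \sqrt{119411} \approx 345.56 i$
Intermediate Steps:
$y{\left(s,U \right)} = U + U s^{2}$ ($y{\left(s,U \right)} = s^{2} U + U = U s^{2} + U = U + U s^{2}$)
$\sqrt{y{\left(28,-156 \right)} + 3049} = \sqrt{- 156 \left(1 + 28^{2}\right) + 3049} = \sqrt{- 156 \left(1 + 784\right) + 3049} = \sqrt{\left(-156\right) 785 + 3049} = \sqrt{-122460 + 3049} = \sqrt{-119411} = i \sqrt{119411}$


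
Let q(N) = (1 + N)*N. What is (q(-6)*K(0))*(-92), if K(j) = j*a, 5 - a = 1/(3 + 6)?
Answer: 0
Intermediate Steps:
a = 44/9 (a = 5 - 1/(3 + 6) = 5 - 1/9 = 44/9 ≈ 4.8889)
q(N) = N*(1 + N)
K(j) = 44*j/9 (K(j) = j*(44/9) = 44*j/9)
(q(-6)*K(0))*(-92) = ((-6*(1 - 6))*((44/9)*0))*(-92) = (-6*(-5)*0)*(-92) = (30*0)*(-92) = 0*(-92) = 0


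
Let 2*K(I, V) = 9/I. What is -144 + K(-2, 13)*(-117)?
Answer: 477/4 ≈ 119.25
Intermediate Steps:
K(I, V) = 9/(2*I) (K(I, V) = (9/I)/2 = 9/(2*I))
-144 + K(-2, 13)*(-117) = -144 + ((9/2)/(-2))*(-117) = -144 + ((9/2)*(-½))*(-117) = -144 - 9/4*(-117) = -144 + 1053/4 = 477/4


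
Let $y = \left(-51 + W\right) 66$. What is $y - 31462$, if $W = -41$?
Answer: $-37534$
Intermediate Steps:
$y = -6072$ ($y = \left(-51 - 41\right) 66 = \left(-92\right) 66 = -6072$)
$y - 31462 = -6072 - 31462 = -37534$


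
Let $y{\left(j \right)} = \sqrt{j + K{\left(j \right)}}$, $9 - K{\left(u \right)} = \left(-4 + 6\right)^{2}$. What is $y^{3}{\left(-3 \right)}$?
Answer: $2 \sqrt{2} \approx 2.8284$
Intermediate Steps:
$K{\left(u \right)} = 5$ ($K{\left(u \right)} = 9 - \left(-4 + 6\right)^{2} = 9 - 2^{2} = 9 - 4 = 5$)
$y{\left(j \right)} = \sqrt{5 + j}$ ($y{\left(j \right)} = \sqrt{j + 5} = \sqrt{5 + j}$)
$y^{3}{\left(-3 \right)} = \left(\sqrt{5 - 3}\right)^{3} = \left(\sqrt{2}\right)^{3} = 2 \sqrt{2}$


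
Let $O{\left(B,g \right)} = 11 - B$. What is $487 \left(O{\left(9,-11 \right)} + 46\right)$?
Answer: $23376$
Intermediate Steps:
$487 \left(O{\left(9,-11 \right)} + 46\right) = 487 \left(\left(11 - 9\right) + 46\right) = 487 \left(2 + 46\right) = 487 \cdot 48 = 23376$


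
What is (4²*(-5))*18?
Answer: -1440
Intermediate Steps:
(4²*(-5))*18 = (16*(-5))*18 = -80*18 = -1440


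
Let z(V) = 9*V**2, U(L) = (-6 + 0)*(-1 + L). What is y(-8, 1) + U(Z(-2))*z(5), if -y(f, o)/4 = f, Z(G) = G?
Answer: 4082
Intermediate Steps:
y(f, o) = -4*f
U(L) = 6 - 6*L (U(L) = -6*(-1 + L) = 6 - 6*L)
y(-8, 1) + U(Z(-2))*z(5) = -4*(-8) + (6 - 6*(-2))*(9*5**2) = 32 + (6 + 12)*(9*25) = 32 + 18*225 = 32 + 4050 = 4082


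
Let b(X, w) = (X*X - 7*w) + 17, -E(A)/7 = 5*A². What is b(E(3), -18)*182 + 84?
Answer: 18085060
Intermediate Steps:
E(A) = -35*A²
b(X, w) = 17 + X² - 7*w (b(X, w) = (X² - 7*w) + 17 = 17 + X² - 7*w)
b(E(3), -18)*182 + 84 = (17 + (-35*3²)² - 7*(-18))*182 + 84 = (17 + (-35*9)² + 126)*182 + 84 = (17 + (-315)² + 126)*182 + 84 = (17 + 99225 + 126)*182 + 84 = 99368*182 + 84 = 18084976 + 84 = 18085060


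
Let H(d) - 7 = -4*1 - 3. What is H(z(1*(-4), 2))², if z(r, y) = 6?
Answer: 0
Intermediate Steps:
H(d) = 0 (H(d) = 7 + (-4*1 - 3) = 7 + (-4 - 3) = 7 - 7 = 0)
H(z(1*(-4), 2))² = 0² = 0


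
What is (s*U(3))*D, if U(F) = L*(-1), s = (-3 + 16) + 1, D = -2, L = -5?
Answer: -140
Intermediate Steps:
s = 14 (s = 13 + 1 = 14)
U(F) = 5 (U(F) = -5*(-1) = 5)
(s*U(3))*D = (14*5)*(-2) = 70*(-2) = -140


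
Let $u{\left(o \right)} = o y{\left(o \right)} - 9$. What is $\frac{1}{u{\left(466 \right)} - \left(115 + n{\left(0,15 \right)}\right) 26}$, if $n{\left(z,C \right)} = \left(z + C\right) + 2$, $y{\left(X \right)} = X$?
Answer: $\frac{1}{213715} \approx 4.6791 \cdot 10^{-6}$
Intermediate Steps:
$n{\left(z,C \right)} = 2 + C + z$ ($n{\left(z,C \right)} = \left(C + z\right) + 2 = 2 + C + z$)
$u{\left(o \right)} = -9 + o^{2}$ ($u{\left(o \right)} = o o - 9 = o^{2} - 9 = -9 + o^{2}$)
$\frac{1}{u{\left(466 \right)} - \left(115 + n{\left(0,15 \right)}\right) 26} = \frac{1}{\left(-9 + 466^{2}\right) - \left(115 + \left(2 + 15 + 0\right)\right) 26} = \frac{1}{\left(-9 + 217156\right) - \left(115 + 17\right) 26} = \frac{1}{217147 - 132 \cdot 26} = \frac{1}{217147 - 3432} = \frac{1}{213715}$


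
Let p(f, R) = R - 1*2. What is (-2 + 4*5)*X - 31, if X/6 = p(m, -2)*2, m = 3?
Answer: -895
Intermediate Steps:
p(f, R) = -2 + R (p(f, R) = R - 2 = -2 + R)
X = -48 (X = 6*((-2 - 2)*2) = 6*(-4*2) = 6*(-8) = -48)
(-2 + 4*5)*X - 31 = (-2 + 4*5)*(-48) - 31 = (-2 + 20)*(-48) - 31 = 18*(-48) - 31 = -864 - 31 = -895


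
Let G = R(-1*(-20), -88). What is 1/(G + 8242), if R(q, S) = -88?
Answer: 1/8154 ≈ 0.00012264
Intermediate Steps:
G = -88
1/(G + 8242) = 1/(-88 + 8242) = 1/8154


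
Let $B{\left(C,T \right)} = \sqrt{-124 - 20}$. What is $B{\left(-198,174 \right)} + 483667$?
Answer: $483667 + 12 i \approx 4.8367 \cdot 10^{5} + 12.0 i$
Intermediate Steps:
$B{\left(C,T \right)} = 12 i$ ($B{\left(C,T \right)} = \sqrt{-144} = 12 i$)
$B{\left(-198,174 \right)} + 483667 = 12 i + 483667 = 483667 + 12 i$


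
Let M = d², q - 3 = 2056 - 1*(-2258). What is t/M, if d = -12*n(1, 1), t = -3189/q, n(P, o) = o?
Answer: -1063/207216 ≈ -0.0051299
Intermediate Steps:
q = 4317 (q = 3 + (2056 - 1*(-2258)) = 3 + (2056 + 2258) = 3 + 4314 = 4317)
t = -1063/1439 (t = -3189/4317 = -3189*1/4317 = -1063/1439 ≈ -0.73871)
d = -12 (d = -12*1 = -12)
M = 144 (M = (-12)² = 144)
t/M = -1063/1439/144 = -1063/1439*1/144 = -1063/207216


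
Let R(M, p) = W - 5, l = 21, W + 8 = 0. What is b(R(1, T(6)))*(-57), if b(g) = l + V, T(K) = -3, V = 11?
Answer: -1824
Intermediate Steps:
W = -8 (W = -8 + 0 = -8)
R(M, p) = -13 (R(M, p) = -8 - 5 = -13)
b(g) = 32 (b(g) = 21 + 11 = 32)
b(R(1, T(6)))*(-57) = 32*(-57) = -1824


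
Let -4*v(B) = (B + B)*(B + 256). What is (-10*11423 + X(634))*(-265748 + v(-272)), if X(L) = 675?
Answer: 30424109820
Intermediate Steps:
v(B) = -B*(256 + B)/2 (v(B) = -(B + B)*(B + 256)/4 = -2*B*(256 + B)/4 = -B*(256 + B)/2)
(-10*11423 + X(634))*(-265748 + v(-272)) = (-10*11423 + 675)*(-265748 - ½*(-272)*(256 - 272)) = (-114230 + 675)*(-265748 - ½*(-272)*(-16)) = -113555*(-265748 - 2176) = -113555*(-267924) = 30424109820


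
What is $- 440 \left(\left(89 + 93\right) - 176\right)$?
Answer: $-2640$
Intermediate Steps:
$- 440 \left(\left(89 + 93\right) - 176\right) = - 440 \left(182 - 176\right) = \left(-440\right) 6 = -2640$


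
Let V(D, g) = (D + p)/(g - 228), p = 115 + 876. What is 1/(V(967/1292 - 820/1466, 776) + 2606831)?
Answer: 518975728/1352882954689735 ≈ 3.8361e-7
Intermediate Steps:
p = 991
V(D, g) = (991 + D)/(-228 + g) (V(D, g) = (D + 991)/(g - 228) = (991 + D)/(-228 + g))
1/(V(967/1292 - 820/1466, 776) + 2606831) = 1/((991 + (967/1292 - 820/1466))/(-228 + 776) + 2606831) = 1/((991 + (967*(1/1292) - 820*1/1466))/548 + 2606831) = 1/((991 + (967/1292 - 410/733))/548 + 2606831) = 1/((991 + 179091/947036)/548 + 2606831) = 1/((1/548)*(938691767/947036) + 2606831) = 1/(938691767/518975728 + 2606831) = 1/(1352882954689735/518975728) = 518975728/1352882954689735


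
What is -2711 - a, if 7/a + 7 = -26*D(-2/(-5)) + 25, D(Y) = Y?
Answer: -103053/38 ≈ -2711.9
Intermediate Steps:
a = 35/38 (a = 7/(-7 + (-(-52)/(-5) + 25)) = 7/(-7 + (-(-52)*(-1)/5 + 25)) = 7/(-7 + (-26*2/5 + 25)) = 7/(-7 + (-52/5 + 25)) = 7/(-7 + 73/5) = 7/(38/5) = 7*(5/38) = 35/38 ≈ 0.92105)
-2711 - a = -2711 - 1*35/38 = -2711 - 35/38 = -103053/38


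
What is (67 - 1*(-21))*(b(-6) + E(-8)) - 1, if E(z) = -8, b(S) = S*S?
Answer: 2463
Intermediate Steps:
b(S) = S**2
(67 - 1*(-21))*(b(-6) + E(-8)) - 1 = (67 - 1*(-21))*((-6)**2 - 8) - 1 = (67 + 21)*(36 - 8) - 1 = 88*28 - 1 = 2464 - 1 = 2463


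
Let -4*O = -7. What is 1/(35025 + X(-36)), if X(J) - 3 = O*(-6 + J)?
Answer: 2/69909 ≈ 2.8609e-5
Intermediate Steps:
O = 7/4 (O = -¼*(-7) = 7/4 ≈ 1.7500)
X(J) = -15/2 + 7*J/4 (X(J) = 3 + 7*(-6 + J)/4 = 3 + (-21/2 + 7*J/4) = -15/2 + 7*J/4)
1/(35025 + X(-36)) = 1/(35025 + (-15/2 + (7/4)*(-36))) = 1/(35025 + (-15/2 - 63)) = 1/(35025 - 141/2) = 1/(69909/2) = 2/69909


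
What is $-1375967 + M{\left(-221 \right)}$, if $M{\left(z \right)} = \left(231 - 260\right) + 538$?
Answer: $-1375458$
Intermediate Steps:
$M{\left(z \right)} = 509$ ($M{\left(z \right)} = -29 + 538 = 509$)
$-1375967 + M{\left(-221 \right)} = -1375967 + 509 = -1375458$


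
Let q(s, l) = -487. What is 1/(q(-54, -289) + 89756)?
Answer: 1/89269 ≈ 1.1202e-5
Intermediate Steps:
1/(q(-54, -289) + 89756) = 1/(-487 + 89756) = 1/89269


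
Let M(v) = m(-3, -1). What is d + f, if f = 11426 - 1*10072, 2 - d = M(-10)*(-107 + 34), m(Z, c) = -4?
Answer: 1064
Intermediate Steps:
M(v) = -4
d = -290 (d = 2 - (-4)*(-107 + 34) = 2 - (-4)*(-73) = 2 - 1*292 = 2 - 292 = -290)
f = 1354 (f = 11426 - 10072 = 1354)
d + f = -290 + 1354 = 1064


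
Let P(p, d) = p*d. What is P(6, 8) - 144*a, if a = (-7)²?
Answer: -7008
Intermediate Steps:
P(p, d) = d*p
a = 49
P(6, 8) - 144*a = 8*6 - 144*49 = 48 - 7056 = -7008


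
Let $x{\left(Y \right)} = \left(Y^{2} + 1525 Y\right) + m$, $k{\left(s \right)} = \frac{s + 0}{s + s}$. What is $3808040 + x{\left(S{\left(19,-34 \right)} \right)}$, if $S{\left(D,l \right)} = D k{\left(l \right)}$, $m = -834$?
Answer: $\frac{15287135}{4} \approx 3.8218 \cdot 10^{6}$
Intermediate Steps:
$k{\left(s \right)} = \frac{1}{2}$ ($k{\left(s \right)} = \frac{s}{2 s} = s \frac{1}{2 s} = \frac{1}{2}$)
$S{\left(D,l \right)} = \frac{D}{2}$ ($S{\left(D,l \right)} = D \frac{1}{2} = \frac{D}{2}$)
$x{\left(Y \right)} = -834 + Y^{2} + 1525 Y$ ($x{\left(Y \right)} = \left(Y^{2} + 1525 Y\right) - 834 = -834 + Y^{2} + 1525 Y$)
$3808040 + x{\left(S{\left(19,-34 \right)} \right)} = 3808040 + \left(-834 + \left(\frac{1}{2} \cdot 19\right)^{2} + 1525 \cdot \frac{1}{2} \cdot 19\right) = 3808040 + \left(-834 + \left(\frac{19}{2}\right)^{2} + 1525 \cdot \frac{19}{2}\right) = 3808040 + \left(-834 + \frac{361}{4} + \frac{28975}{2}\right) = 3808040 + \frac{54975}{4} = \frac{15287135}{4}$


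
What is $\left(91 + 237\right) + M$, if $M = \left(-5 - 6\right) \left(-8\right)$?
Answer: $416$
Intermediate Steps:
$M = 88$ ($M = \left(-11\right) \left(-8\right) = 88$)
$\left(91 + 237\right) + M = \left(91 + 237\right) + 88 = 328 + 88 = 416$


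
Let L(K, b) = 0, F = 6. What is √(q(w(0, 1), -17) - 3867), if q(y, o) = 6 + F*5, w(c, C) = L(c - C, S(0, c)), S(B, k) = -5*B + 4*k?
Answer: I*√3831 ≈ 61.895*I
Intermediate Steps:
w(c, C) = 0
q(y, o) = 36 (q(y, o) = 6 + 6*5 = 6 + 30 = 36)
√(q(w(0, 1), -17) - 3867) = √(36 - 3867) = √(-3831) = I*√3831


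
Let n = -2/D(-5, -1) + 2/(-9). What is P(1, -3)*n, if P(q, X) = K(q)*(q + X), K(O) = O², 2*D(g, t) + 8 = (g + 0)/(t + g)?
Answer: -260/387 ≈ -0.67183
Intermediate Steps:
D(g, t) = -4 + g/(2*(g + t)) (D(g, t) = -4 + ((g + 0)/(t + g))/2 = -4 + (g/(g + t))/2 = -4 + g/(2*(g + t)))
n = 130/387 (n = -2*(-5 - 1)/(-4*(-1) - 7/2*(-5)) + 2/(-9) = -2*(-6/(4 + 35/2)) + 2*(-⅑) = -2/((-⅙*43/2)) - 2/9 = -2/(-43/12) - 2/9 = -2*(-12/43) - 2/9 = 24/43 - 2/9 = 130/387 ≈ 0.33592)
P(q, X) = q²*(X + q) (P(q, X) = q²*(q + X) = q²*(X + q))
P(1, -3)*n = (1²*(-3 + 1))*(130/387) = (1*(-2))*(130/387) = -2*130/387 = -260/387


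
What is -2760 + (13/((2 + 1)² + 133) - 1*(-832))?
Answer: -273763/142 ≈ -1927.9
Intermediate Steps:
-2760 + (13/((2 + 1)² + 133) - 1*(-832)) = -2760 + (13/(3² + 133) + 832) = -2760 + (13/(9 + 133) + 832) = -2760 + (13/142 + 832) = -2760 + 118157/142 = -273763/142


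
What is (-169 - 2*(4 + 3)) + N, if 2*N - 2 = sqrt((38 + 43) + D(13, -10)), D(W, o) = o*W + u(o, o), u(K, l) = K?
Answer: -182 + I*sqrt(59)/2 ≈ -182.0 + 3.8406*I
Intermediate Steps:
D(W, o) = o + W*o (D(W, o) = o*W + o = W*o + o = o + W*o)
N = 1 + I*sqrt(59)/2 (N = 1 + sqrt((38 + 43) - 10*(1 + 13))/2 = 1 + sqrt(81 - 10*14)/2 = 1 + sqrt(81 - 140)/2 = 1 + sqrt(-59)/2 = 1 + (I*sqrt(59))/2 = 1 + I*sqrt(59)/2 ≈ 1.0 + 3.8406*I)
(-169 - 2*(4 + 3)) + N = (-169 - 2*(4 + 3)) + (1 + I*sqrt(59)/2) = (-169 - 2*7) + (1 + I*sqrt(59)/2) = (-169 - 14) + (1 + I*sqrt(59)/2) = -183 + (1 + I*sqrt(59)/2) = -182 + I*sqrt(59)/2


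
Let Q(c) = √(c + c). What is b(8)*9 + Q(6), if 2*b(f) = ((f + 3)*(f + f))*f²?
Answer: 50688 + 2*√3 ≈ 50691.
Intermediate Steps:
b(f) = f³*(3 + f) (b(f) = (((f + 3)*(f + f))*f²)/2 = (((3 + f)*(2*f))*f²)/2 = ((2*f*(3 + f))*f²)/2 = (2*f³*(3 + f))/2 = f³*(3 + f))
Q(c) = √2*√c (Q(c) = √(2*c) = √2*√c)
b(8)*9 + Q(6) = (8³*(3 + 8))*9 + √2*√6 = (512*11)*9 + 2*√3 = 5632*9 + 2*√3 = 50688 + 2*√3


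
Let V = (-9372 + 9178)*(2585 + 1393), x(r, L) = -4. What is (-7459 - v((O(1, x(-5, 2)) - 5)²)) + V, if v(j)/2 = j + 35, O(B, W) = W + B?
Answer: -779389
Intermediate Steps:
O(B, W) = B + W
V = -771732 (V = -194*3978 = -771732)
v(j) = 70 + 2*j (v(j) = 2*(j + 35) = 2*(35 + j) = 70 + 2*j)
(-7459 - v((O(1, x(-5, 2)) - 5)²)) + V = (-7459 - (70 + 2*((1 - 4) - 5)²)) - 771732 = (-7459 - (70 + 2*(-3 - 5)²)) - 771732 = (-7459 - (70 + 2*(-8)²)) - 771732 = (-7459 - (70 + 2*64)) - 771732 = (-7459 - (70 + 128)) - 771732 = (-7459 - 1*198) - 771732 = (-7459 - 198) - 771732 = -7657 - 771732 = -779389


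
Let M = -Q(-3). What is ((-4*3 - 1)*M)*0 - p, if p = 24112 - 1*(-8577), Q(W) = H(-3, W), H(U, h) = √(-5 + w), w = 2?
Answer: -32689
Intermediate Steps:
H(U, h) = I*√3 (H(U, h) = √(-5 + 2) = √(-3) = I*√3)
Q(W) = I*√3
p = 32689 (p = 24112 + 8577 = 32689)
M = -I*√3 ≈ -1.732*I
((-4*3 - 1)*M)*0 - p = ((-4*3 - 1)*(-I*√3))*0 - 1*32689 = ((-12 - 1)*(-I*√3))*0 - 32689 = -(-13)*I*√3*0 - 32689 = (13*I*√3)*0 - 32689 = 0 - 32689 = -32689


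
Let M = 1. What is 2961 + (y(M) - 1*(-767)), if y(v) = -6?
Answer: 3722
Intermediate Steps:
2961 + (y(M) - 1*(-767)) = 2961 + (-6 - 1*(-767)) = 2961 + (-6 + 767) = 2961 + 761 = 3722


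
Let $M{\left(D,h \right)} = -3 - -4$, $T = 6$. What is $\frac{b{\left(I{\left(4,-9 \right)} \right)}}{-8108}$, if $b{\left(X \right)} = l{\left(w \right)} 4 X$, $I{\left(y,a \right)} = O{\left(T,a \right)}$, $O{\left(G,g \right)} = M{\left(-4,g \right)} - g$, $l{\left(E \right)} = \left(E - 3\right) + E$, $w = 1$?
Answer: $\frac{10}{2027} \approx 0.0049334$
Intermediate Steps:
$M{\left(D,h \right)} = 1$ ($M{\left(D,h \right)} = -3 + 4 = 1$)
$l{\left(E \right)} = -3 + 2 E$ ($l{\left(E \right)} = \left(-3 + E\right) + E = -3 + 2 E$)
$O{\left(G,g \right)} = 1 - g$
$I{\left(y,a \right)} = 1 - a$
$b{\left(X \right)} = - 4 X$ ($b{\left(X \right)} = \left(-3 + 2 \cdot 1\right) 4 X = \left(-3 + 2\right) 4 X = \left(-1\right) 4 X = - 4 X$)
$\frac{b{\left(I{\left(4,-9 \right)} \right)}}{-8108} = \frac{\left(-4\right) \left(1 - -9\right)}{-8108} = - 4 \left(1 + 9\right) \left(- \frac{1}{8108}\right) = \left(-4\right) 10 \left(- \frac{1}{8108}\right) = \left(-40\right) \left(- \frac{1}{8108}\right) = \frac{10}{2027}$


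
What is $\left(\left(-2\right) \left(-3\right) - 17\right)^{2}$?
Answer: $121$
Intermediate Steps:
$\left(\left(-2\right) \left(-3\right) - 17\right)^{2} = \left(6 - 17\right)^{2} = \left(-11\right)^{2} = 121$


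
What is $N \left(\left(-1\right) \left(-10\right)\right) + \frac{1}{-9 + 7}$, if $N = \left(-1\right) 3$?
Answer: $- \frac{61}{2} \approx -30.5$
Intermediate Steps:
$N = -3$
$N \left(\left(-1\right) \left(-10\right)\right) + \frac{1}{-9 + 7} = - 3 \left(\left(-1\right) \left(-10\right)\right) + \frac{1}{-9 + 7} = \left(-3\right) 10 + \frac{1}{-2} = -30 - \frac{1}{2} = - \frac{61}{2}$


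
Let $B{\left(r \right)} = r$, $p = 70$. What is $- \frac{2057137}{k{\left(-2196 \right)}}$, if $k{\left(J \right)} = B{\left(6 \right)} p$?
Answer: $- \frac{2057137}{420} \approx -4897.9$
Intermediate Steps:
$k{\left(J \right)} = 420$ ($k{\left(J \right)} = 6 \cdot 70 = 420$)
$- \frac{2057137}{k{\left(-2196 \right)}} = - \frac{2057137}{420}$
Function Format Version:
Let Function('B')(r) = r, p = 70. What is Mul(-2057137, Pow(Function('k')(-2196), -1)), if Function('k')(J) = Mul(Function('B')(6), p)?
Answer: Rational(-2057137, 420) ≈ -4897.9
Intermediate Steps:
Function('k')(J) = 420 (Function('k')(J) = Mul(6, 70) = 420)
Mul(-2057137, Pow(Function('k')(-2196), -1)) = Mul(-2057137, Pow(420, -1)) = Mul(-2057137, Rational(1, 420)) = Rational(-2057137, 420)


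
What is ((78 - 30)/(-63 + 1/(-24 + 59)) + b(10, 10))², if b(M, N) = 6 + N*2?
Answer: 193376836/303601 ≈ 636.94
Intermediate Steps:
b(M, N) = 6 + 2*N
((78 - 30)/(-63 + 1/(-24 + 59)) + b(10, 10))² = ((78 - 30)/(-63 + 1/(-24 + 59)) + (6 + 2*10))² = (48/(-63 + 1/35) + (6 + 20))² = (48/(-63 + 1/35) + 26)² = (48/(-2204/35) + 26)² = (48*(-35/2204) + 26)² = (-420/551 + 26)² = (13906/551)² = 193376836/303601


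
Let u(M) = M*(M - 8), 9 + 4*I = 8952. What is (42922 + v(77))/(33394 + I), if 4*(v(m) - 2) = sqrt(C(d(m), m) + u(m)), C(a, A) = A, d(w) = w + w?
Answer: 171696/142519 + 7*sqrt(110)/142519 ≈ 1.2052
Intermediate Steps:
I = 8943/4 (I = -9/4 + (1/4)*8952 = -9/4 + 2238 = 8943/4 ≈ 2235.8)
u(M) = M*(-8 + M)
d(w) = 2*w
v(m) = 2 + sqrt(m + m*(-8 + m))/4
(42922 + v(77))/(33394 + I) = (42922 + (2 + sqrt(77*(-7 + 77))/4))/(33394 + 8943/4) = (42922 + (2 + sqrt(77*70)/4))/(142519/4) = (42922 + (2 + sqrt(5390)/4))*(4/142519) = (42922 + (2 + (7*sqrt(110))/4))*(4/142519) = (42922 + (2 + 7*sqrt(110)/4))*(4/142519) = (42924 + 7*sqrt(110)/4)*(4/142519) = 171696/142519 + 7*sqrt(110)/142519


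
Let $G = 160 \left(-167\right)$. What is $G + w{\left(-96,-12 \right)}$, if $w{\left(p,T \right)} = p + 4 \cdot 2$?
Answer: $-26808$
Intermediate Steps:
$w{\left(p,T \right)} = 8 + p$ ($w{\left(p,T \right)} = p + 8 = 8 + p$)
$G = -26720$
$G + w{\left(-96,-12 \right)} = -26720 + \left(8 - 96\right) = -26720 - 88 = -26808$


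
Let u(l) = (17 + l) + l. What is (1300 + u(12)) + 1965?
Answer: 3306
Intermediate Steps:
u(l) = 17 + 2*l
(1300 + u(12)) + 1965 = (1300 + (17 + 2*12)) + 1965 = (1300 + (17 + 24)) + 1965 = (1300 + 41) + 1965 = 1341 + 1965 = 3306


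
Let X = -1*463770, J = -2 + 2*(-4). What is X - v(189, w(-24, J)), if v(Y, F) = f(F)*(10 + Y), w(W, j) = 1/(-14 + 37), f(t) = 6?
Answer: -464964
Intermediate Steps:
J = -10 (J = -2 - 8 = -10)
w(W, j) = 1/23
v(Y, F) = 60 + 6*Y (v(Y, F) = 6*(10 + Y) = 60 + 6*Y)
X = -463770
X - v(189, w(-24, J)) = -463770 - (60 + 6*189) = -463770 - (60 + 1134) = -463770 - 1*1194 = -463770 - 1194 = -464964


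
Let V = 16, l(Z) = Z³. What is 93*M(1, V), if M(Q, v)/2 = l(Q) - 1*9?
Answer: -1488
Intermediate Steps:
M(Q, v) = -18 + 2*Q³ (M(Q, v) = 2*(Q³ - 1*9) = 2*(Q³ - 9) = 2*(-9 + Q³) = -18 + 2*Q³)
93*M(1, V) = 93*(-18 + 2*1³) = 93*(-18 + 2*1) = 93*(-18 + 2) = 93*(-16) = -1488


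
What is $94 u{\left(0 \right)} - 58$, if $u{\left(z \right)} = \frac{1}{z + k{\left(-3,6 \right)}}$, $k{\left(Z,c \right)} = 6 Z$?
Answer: $- \frac{569}{9} \approx -63.222$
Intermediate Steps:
$u{\left(z \right)} = \frac{1}{-18 + z}$ ($u{\left(z \right)} = \frac{1}{z + 6 \left(-3\right)} = \frac{1}{z - 18} = \frac{1}{-18 + z}$)
$94 u{\left(0 \right)} - 58 = \frac{94}{-18 + 0} - 58 = \frac{94}{-18} - 58 = 94 \left(- \frac{1}{18}\right) - 58 = - \frac{47}{9} - 58 = - \frac{569}{9}$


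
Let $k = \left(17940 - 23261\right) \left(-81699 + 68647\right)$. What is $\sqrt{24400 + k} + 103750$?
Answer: $103750 + 2 \sqrt{17368523} \approx 1.1209 \cdot 10^{5}$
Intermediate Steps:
$k = 69449692$ ($k = \left(-5321\right) \left(-13052\right) = 69449692$)
$\sqrt{24400 + k} + 103750 = \sqrt{24400 + 69449692} + 103750 = \sqrt{69474092} + 103750 = 2 \sqrt{17368523} + 103750 = 103750 + 2 \sqrt{17368523}$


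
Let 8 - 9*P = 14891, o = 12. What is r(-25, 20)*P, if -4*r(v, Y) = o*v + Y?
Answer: -347270/3 ≈ -1.1576e+5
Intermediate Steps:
P = -4961/3 (P = 8/9 - 1/9*14891 = 8/9 - 14891/9 = -4961/3 ≈ -1653.7)
r(v, Y) = -3*v - Y/4 (r(v, Y) = -(12*v + Y)/4 = -(Y + 12*v)/4 = -3*v - Y/4)
r(-25, 20)*P = (-3*(-25) - 1/4*20)*(-4961/3) = (75 - 5)*(-4961/3) = 70*(-4961/3) = -347270/3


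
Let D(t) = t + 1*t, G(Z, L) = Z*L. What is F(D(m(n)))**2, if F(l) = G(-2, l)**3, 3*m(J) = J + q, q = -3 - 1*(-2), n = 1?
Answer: 0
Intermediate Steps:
G(Z, L) = L*Z
q = -1 (q = -3 + 2 = -1)
m(J) = -1/3 + J/3 (m(J) = (J - 1)/3 = (-1 + J)/3 = -1/3 + J/3)
D(t) = 2*t (D(t) = t + t = 2*t)
F(l) = -8*l**3 (F(l) = (l*(-2))**3 = (-2*l)**3 = -8*l**3)
F(D(m(n)))**2 = (-8*8*(-1/3 + (1/3)*1)**3)**2 = (-8*8*(-1/3 + 1/3)**3)**2 = (-8*(2*0)**3)**2 = (-8*0**3)**2 = (-8*0)**2 = 0**2 = 0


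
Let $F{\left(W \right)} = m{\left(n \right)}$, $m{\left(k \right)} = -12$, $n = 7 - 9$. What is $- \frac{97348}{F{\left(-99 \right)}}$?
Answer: $\frac{24337}{3} \approx 8112.3$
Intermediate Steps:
$n = -2$ ($n = 7 - 9 = -2$)
$F{\left(W \right)} = -12$
$- \frac{97348}{F{\left(-99 \right)}} = - \frac{97348}{-12} = \left(-97348\right) \left(- \frac{1}{12}\right) = \frac{24337}{3}$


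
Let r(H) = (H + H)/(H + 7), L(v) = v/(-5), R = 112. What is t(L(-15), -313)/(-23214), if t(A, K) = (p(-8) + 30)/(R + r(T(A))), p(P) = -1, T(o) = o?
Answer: -145/13069482 ≈ -1.1095e-5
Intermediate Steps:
L(v) = -v/5 (L(v) = v*(-⅕) = -v/5)
r(H) = 2*H/(7 + H) (r(H) = (2*H)/(7 + H) = 2*H/(7 + H))
t(A, K) = 29/(112 + 2*A/(7 + A)) (t(A, K) = (-1 + 30)/(112 + 2*A/(7 + A)) = 29/(112 + 2*A/(7 + A)))
t(L(-15), -313)/(-23214) = (29*(7 - ⅕*(-15))/(2*(392 + 57*(-⅕*(-15)))))/(-23214) = (29*(7 + 3)/(2*(392 + 57*3)))*(-1/23214) = ((29/2)*10/(392 + 171))*(-1/23214) = ((29/2)*10/563)*(-1/23214) = ((29/2)*(1/563)*10)*(-1/23214) = (145/563)*(-1/23214) = -145/13069482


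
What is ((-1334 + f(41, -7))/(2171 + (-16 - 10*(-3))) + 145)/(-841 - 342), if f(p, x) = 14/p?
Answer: -2587029/21195811 ≈ -0.12205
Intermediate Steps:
((-1334 + f(41, -7))/(2171 + (-16 - 10*(-3))) + 145)/(-841 - 342) = ((-1334 + 14/41)/(2171 + (-16 - 10*(-3))) + 145)/(-841 - 342) = ((-1334 + 14*(1/41))/(2171 + (-16 + 30)) + 145)/(-1183) = ((-1334 + 14/41)/(2171 + 14) + 145)*(-1/1183) = (-54680/41/2185 + 145)*(-1/1183) = (-54680/41*1/2185 + 145)*(-1/1183) = (-10936/17917 + 145)*(-1/1183) = (2587029/17917)*(-1/1183) = -2587029/21195811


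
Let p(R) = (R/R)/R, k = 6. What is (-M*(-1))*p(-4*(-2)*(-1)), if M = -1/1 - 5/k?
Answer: 11/48 ≈ 0.22917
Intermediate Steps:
p(R) = 1/R
M = -11/6 (M = -1/1 - 5/6 = -1*1 - 5*1/6 = -1 - 5/6 = -11/6 ≈ -1.8333)
(-M*(-1))*p(-4*(-2)*(-1)) = (-1*(-11/6)*(-1))/((-4*(-2)*(-1))) = ((11/6)*(-1))/((8*(-1))) = -11/6/(-8) = -11/6*(-1/8) = 11/48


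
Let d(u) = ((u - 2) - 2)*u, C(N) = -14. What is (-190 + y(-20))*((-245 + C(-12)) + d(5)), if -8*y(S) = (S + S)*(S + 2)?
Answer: 71120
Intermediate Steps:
y(S) = -S*(2 + S)/4 (y(S) = -(S + S)*(S + 2)/8 = -2*S*(2 + S)/8 = -S*(2 + S)/4)
d(u) = u*(-4 + u) (d(u) = ((-2 + u) - 2)*u = (-4 + u)*u = u*(-4 + u))
(-190 + y(-20))*((-245 + C(-12)) + d(5)) = (-190 - 1/4*(-20)*(2 - 20))*((-245 - 14) + 5*(-4 + 5)) = (-190 - 1/4*(-20)*(-18))*(-259 + 5*1) = (-190 - 90)*(-259 + 5) = -280*(-254) = 71120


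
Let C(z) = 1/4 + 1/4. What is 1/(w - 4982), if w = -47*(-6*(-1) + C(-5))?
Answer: -2/10575 ≈ -0.00018913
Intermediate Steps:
C(z) = 1/2 (C(z) = 1*(1/4) + 1*(1/4) = 1/4 + 1/4 = 1/2)
w = -611/2 (w = -47*(-6*(-1) + 1/2) = -47*(6 + 1/2) = -47*13/2 = -611/2 ≈ -305.50)
1/(w - 4982) = 1/(-611/2 - 4982) = 1/(-10575/2) = -2/10575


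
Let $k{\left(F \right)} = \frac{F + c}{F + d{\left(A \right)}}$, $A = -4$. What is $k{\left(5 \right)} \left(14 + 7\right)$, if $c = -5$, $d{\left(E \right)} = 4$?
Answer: $0$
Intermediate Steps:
$k{\left(F \right)} = \frac{-5 + F}{4 + F}$ ($k{\left(F \right)} = \frac{F - 5}{F + 4} = \frac{-5 + F}{4 + F}$)
$k{\left(5 \right)} \left(14 + 7\right) = \frac{-5 + 5}{4 + 5} \left(14 + 7\right) = \frac{1}{9} \cdot 0 \cdot 21 = 0 \cdot 21 = 0$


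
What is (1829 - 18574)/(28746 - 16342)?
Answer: -16745/12404 ≈ -1.3500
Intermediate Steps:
(1829 - 18574)/(28746 - 16342) = -16745/12404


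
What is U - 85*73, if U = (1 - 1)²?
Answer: -6205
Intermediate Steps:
U = 0 (U = 0² = 0)
U - 85*73 = 0 - 85*73 = 0 - 6205 = -6205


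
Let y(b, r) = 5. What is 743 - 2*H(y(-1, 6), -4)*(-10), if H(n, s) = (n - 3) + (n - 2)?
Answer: 843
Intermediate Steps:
H(n, s) = -5 + 2*n (H(n, s) = (-3 + n) + (-2 + n) = -5 + 2*n)
743 - 2*H(y(-1, 6), -4)*(-10) = 743 - 2*(-5 + 2*5)*(-10) = 743 - 2*(-5 + 10)*(-10) = 743 - 2*5*(-10) = 743 - 10*(-10) = 743 - 1*(-100) = 743 + 100 = 843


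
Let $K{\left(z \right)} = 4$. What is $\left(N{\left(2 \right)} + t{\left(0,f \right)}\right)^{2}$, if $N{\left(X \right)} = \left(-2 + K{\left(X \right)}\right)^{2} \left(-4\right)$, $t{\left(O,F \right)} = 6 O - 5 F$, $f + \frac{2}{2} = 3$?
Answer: $676$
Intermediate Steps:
$f = 2$ ($f = -1 + 3 = 2$)
$t{\left(O,F \right)} = - 5 F + 6 O$
$N{\left(X \right)} = -16$ ($N{\left(X \right)} = \left(-2 + 4\right)^{2} \left(-4\right) = 2^{2} \left(-4\right) = 4 \left(-4\right) = -16$)
$\left(N{\left(2 \right)} + t{\left(0,f \right)}\right)^{2} = \left(-16 + \left(\left(-5\right) 2 + 6 \cdot 0\right)\right)^{2} = \left(-16 + \left(-10 + 0\right)\right)^{2} = \left(-16 - 10\right)^{2} = \left(-26\right)^{2} = 676$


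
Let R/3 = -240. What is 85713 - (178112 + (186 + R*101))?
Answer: -19865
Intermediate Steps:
R = -720 (R = 3*(-240) = -720)
85713 - (178112 + (186 + R*101)) = 85713 - (178112 + (186 - 720*101)) = 85713 - (178112 + (186 - 72720)) = 85713 - (178112 - 72534) = 85713 - 1*105578 = 85713 - 105578 = -19865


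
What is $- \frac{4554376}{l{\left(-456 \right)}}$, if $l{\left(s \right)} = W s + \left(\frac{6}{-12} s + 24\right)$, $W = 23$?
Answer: $\frac{1138594}{2559} \approx 444.94$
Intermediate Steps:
$l{\left(s \right)} = 24 + \frac{45 s}{2}$ ($l{\left(s \right)} = 23 s + \left(\frac{6}{-12} s + 24\right) = 23 s + \left(6 \left(- \frac{1}{12}\right) s + 24\right) = 23 s - \left(-24 + \frac{s}{2}\right) = 24 + \frac{45 s}{2}$)
$- \frac{4554376}{l{\left(-456 \right)}} = - \frac{4554376}{24 + \frac{45}{2} \left(-456\right)} = - \frac{4554376}{24 - 10260} = - \frac{4554376}{-10236} = \left(-4554376\right) \left(- \frac{1}{10236}\right) = \frac{1138594}{2559}$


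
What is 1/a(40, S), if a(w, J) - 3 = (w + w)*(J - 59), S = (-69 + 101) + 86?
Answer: 1/4723 ≈ 0.00021173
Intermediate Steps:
S = 118 (S = 32 + 86 = 118)
a(w, J) = 3 + 2*w*(-59 + J) (a(w, J) = 3 + (w + w)*(J - 59) = 3 + (2*w)*(-59 + J) = 3 + 2*w*(-59 + J))
1/a(40, S) = 1/(3 - 118*40 + 2*118*40) = 1/(3 - 4720 + 9440) = 1/4723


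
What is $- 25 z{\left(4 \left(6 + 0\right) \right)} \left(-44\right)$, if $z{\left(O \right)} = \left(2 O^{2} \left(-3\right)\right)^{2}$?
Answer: $13138329600$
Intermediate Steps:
$z{\left(O \right)} = 36 O^{4}$ ($z{\left(O \right)} = \left(- 6 O^{2}\right)^{2} = 36 O^{4}$)
$- 25 z{\left(4 \left(6 + 0\right) \right)} \left(-44\right) = - 25 \cdot 36 \left(4 \left(6 + 0\right)\right)^{4} \left(-44\right) = - 25 \cdot 36 \left(4 \cdot 6\right)^{4} \left(-44\right) = - 25 \cdot 36 \cdot 24^{4} \left(-44\right) = - 25 \cdot 36 \cdot 331776 \left(-44\right) = \left(-25\right) 11943936 \left(-44\right) = \left(-298598400\right) \left(-44\right) = 13138329600$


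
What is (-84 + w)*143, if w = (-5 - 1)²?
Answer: -6864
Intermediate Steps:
w = 36 (w = (-6)² = 36)
(-84 + w)*143 = (-84 + 36)*143 = -48*143 = -6864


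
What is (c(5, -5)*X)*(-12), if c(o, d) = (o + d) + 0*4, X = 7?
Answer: 0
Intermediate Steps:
c(o, d) = d + o (c(o, d) = (d + o) + 0 = d + o)
(c(5, -5)*X)*(-12) = ((-5 + 5)*7)*(-12) = (0*7)*(-12) = 0*(-12) = 0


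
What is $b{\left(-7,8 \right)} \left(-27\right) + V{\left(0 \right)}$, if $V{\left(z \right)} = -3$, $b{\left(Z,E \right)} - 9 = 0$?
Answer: $-246$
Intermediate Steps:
$b{\left(Z,E \right)} = 9$ ($b{\left(Z,E \right)} = 9 + 0 = 9$)
$b{\left(-7,8 \right)} \left(-27\right) + V{\left(0 \right)} = 9 \left(-27\right) - 3 = -243 - 3 = -246$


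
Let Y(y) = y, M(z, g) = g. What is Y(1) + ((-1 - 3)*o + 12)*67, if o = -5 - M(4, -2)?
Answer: 1609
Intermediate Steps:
o = -3 (o = -5 - 1*(-2) = -5 + 2 = -3)
Y(1) + ((-1 - 3)*o + 12)*67 = 1 + ((-1 - 3)*(-3) + 12)*67 = 1 + (-4*(-3) + 12)*67 = 1 + (12 + 12)*67 = 1 + 24*67 = 1 + 1608 = 1609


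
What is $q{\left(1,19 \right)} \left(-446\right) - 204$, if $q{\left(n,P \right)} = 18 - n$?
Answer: $-7786$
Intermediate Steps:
$q{\left(1,19 \right)} \left(-446\right) - 204 = \left(18 - 1\right) \left(-446\right) - 204 = 17 \left(-446\right) - 204 = -7582 - 204 = -7786$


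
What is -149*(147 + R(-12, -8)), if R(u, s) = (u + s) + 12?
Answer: -20711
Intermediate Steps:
R(u, s) = 12 + s + u (R(u, s) = (s + u) + 12 = 12 + s + u)
-149*(147 + R(-12, -8)) = -149*(147 + (12 - 8 - 12)) = -149*(147 - 8) = -149*139 = -20711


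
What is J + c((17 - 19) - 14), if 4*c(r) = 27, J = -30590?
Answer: -122333/4 ≈ -30583.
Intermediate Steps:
c(r) = 27/4 (c(r) = (¼)*27 = 27/4)
J + c((17 - 19) - 14) = -30590 + 27/4 = -122333/4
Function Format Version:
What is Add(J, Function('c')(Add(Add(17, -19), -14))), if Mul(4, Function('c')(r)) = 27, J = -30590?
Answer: Rational(-122333, 4) ≈ -30583.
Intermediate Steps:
Function('c')(r) = Rational(27, 4) (Function('c')(r) = Mul(Rational(1, 4), 27) = Rational(27, 4))
Add(J, Function('c')(Add(Add(17, -19), -14))) = Add(-30590, Rational(27, 4)) = Rational(-122333, 4)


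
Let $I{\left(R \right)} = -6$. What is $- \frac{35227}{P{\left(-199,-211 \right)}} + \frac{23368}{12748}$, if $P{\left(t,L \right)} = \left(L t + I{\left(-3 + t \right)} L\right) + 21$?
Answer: $\frac{140549943}{137920612} \approx 1.0191$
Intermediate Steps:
$P{\left(t,L \right)} = 21 - 6 L + L t$ ($P{\left(t,L \right)} = \left(L t - 6 L\right) + 21 = \left(- 6 L + L t\right) + 21 = 21 - 6 L + L t$)
$- \frac{35227}{P{\left(-199,-211 \right)}} + \frac{23368}{12748} = - \frac{35227}{21 - -1266 - -41989} + \frac{23368}{12748} = - \frac{35227}{21 + 1266 + 41989} + 23368 \cdot \frac{1}{12748} = - \frac{35227}{43276} + \frac{5842}{3187} = \frac{140549943}{137920612}$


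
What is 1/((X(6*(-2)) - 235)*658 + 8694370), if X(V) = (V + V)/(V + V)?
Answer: 1/8540398 ≈ 1.1709e-7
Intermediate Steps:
X(V) = 1 (X(V) = (2*V)/((2*V)) = (2*V)*(1/(2*V)) = 1)
1/((X(6*(-2)) - 235)*658 + 8694370) = 1/((1 - 235)*658 + 8694370) = 1/(-234*658 + 8694370) = 1/(-153972 + 8694370) = 1/8540398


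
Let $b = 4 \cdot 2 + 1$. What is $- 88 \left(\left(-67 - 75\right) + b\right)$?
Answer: $11704$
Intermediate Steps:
$b = 9$ ($b = 8 + 1 = 9$)
$- 88 \left(\left(-67 - 75\right) + b\right) = - 88 \left(\left(-67 - 75\right) + 9\right) = - 88 \left(-142 + 9\right) = \left(-88\right) \left(-133\right) = 11704$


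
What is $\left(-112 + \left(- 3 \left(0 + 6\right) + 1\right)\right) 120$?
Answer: $-15480$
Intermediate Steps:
$\left(-112 + \left(- 3 \left(0 + 6\right) + 1\right)\right) 120 = \left(-112 + \left(\left(-3\right) 6 + 1\right)\right) 120 = \left(-112 + \left(-18 + 1\right)\right) 120 = \left(-112 - 17\right) 120 = \left(-129\right) 120 = -15480$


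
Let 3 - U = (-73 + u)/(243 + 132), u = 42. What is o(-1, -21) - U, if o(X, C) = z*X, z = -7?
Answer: 1469/375 ≈ 3.9173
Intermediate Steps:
o(X, C) = -7*X
U = 1156/375 (U = 3 - (-73 + 42)/(243 + 132) = 3 - (-31)/375 = 3 - 1*(-31/375) = 3 + 31/375 = 1156/375 ≈ 3.0827)
o(-1, -21) - U = -7*(-1) - 1*1156/375 = 7 - 1156/375 = 1469/375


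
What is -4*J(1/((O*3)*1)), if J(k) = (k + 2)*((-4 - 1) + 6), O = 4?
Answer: -25/3 ≈ -8.3333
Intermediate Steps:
J(k) = 2 + k (J(k) = (2 + k)*(-5 + 6) = (2 + k)*1 = 2 + k)
-4*J(1/((O*3)*1)) = -4*(2 + 1/((4*3)*1)) = -4*(2 + 1/(12*1)) = -4*(2 + 1/12) = -4*25/12 = -25/3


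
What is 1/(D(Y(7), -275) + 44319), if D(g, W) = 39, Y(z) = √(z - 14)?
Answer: 1/44358 ≈ 2.2544e-5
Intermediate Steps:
Y(z) = √(-14 + z)
1/(D(Y(7), -275) + 44319) = 1/(39 + 44319) = 1/44358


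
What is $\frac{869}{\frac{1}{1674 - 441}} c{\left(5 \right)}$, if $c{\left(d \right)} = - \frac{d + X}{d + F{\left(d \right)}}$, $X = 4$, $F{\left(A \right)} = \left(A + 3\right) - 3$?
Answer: $- \frac{9643293}{10} \approx -9.6433 \cdot 10^{5}$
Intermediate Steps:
$F{\left(A \right)} = A$ ($F{\left(A \right)} = \left(3 + A\right) - 3 = A$)
$c{\left(d \right)} = - \frac{4 + d}{2 d}$ ($c{\left(d \right)} = - \frac{d + 4}{d + d} = - \frac{4 + d}{2 d}$)
$\frac{869}{\frac{1}{1674 - 441}} c{\left(5 \right)} = \frac{869}{\frac{1}{1674 - 441}} \frac{-4 - 5}{2 \cdot 5} = \frac{869}{\frac{1}{1233}} \cdot \frac{1}{2} \cdot \frac{1}{5} \left(-4 - 5\right) = 869 \frac{1}{\frac{1}{1233}} \cdot \frac{1}{2} \cdot \frac{1}{5} \left(-9\right) = 869 \cdot 1233 \left(- \frac{9}{10}\right) = 1071477 \left(- \frac{9}{10}\right) = - \frac{9643293}{10}$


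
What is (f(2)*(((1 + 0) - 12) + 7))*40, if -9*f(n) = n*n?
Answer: 640/9 ≈ 71.111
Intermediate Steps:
f(n) = -n²/9 (f(n) = -n*n/9 = -n²/9)
(f(2)*(((1 + 0) - 12) + 7))*40 = ((-⅑*2²)*(((1 + 0) - 12) + 7))*40 = ((-⅑*4)*((1 - 12) + 7))*40 = -4*(-11 + 7)/9*40 = -4/9*(-4)*40 = (16/9)*40 = 640/9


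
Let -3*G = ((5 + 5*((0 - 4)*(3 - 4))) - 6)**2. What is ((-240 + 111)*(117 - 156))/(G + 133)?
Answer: 15093/38 ≈ 397.18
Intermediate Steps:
G = -361/3 (G = -((5 + 5*((0 - 4)*(3 - 4))) - 6)**2/3 = -((5 + 5*(-4*(-1))) - 6)**2/3 = -((5 + 5*4) - 6)**2/3 = -((5 + 20) - 6)**2/3 = -(25 - 6)**2/3 = -1/3*19**2 = -1/3*361 = -361/3 ≈ -120.33)
((-240 + 111)*(117 - 156))/(G + 133) = ((-240 + 111)*(117 - 156))/(-361/3 + 133) = (-129*(-39))/(38/3) = 5031*(3/38) = 15093/38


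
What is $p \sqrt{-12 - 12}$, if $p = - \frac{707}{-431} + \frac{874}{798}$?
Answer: $\frac{49520 i \sqrt{6}}{9051} \approx 13.402 i$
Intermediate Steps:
$p = \frac{24760}{9051}$ ($p = \left(-707\right) \left(- \frac{1}{431}\right) + 874 \cdot \frac{1}{798} = \frac{707}{431} + \frac{23}{21} = \frac{24760}{9051} \approx 2.7356$)
$p \sqrt{-12 - 12} = \frac{24760 \sqrt{-12 - 12}}{9051} = \frac{24760 \sqrt{-24}}{9051} = \frac{24760 \cdot 2 i \sqrt{6}}{9051} = \frac{49520 i \sqrt{6}}{9051}$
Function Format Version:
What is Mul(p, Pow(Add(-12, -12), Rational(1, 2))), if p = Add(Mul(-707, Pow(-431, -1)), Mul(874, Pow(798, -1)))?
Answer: Mul(Rational(49520, 9051), I, Pow(6, Rational(1, 2))) ≈ Mul(13.402, I)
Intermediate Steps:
p = Rational(24760, 9051) (p = Add(Mul(-707, Rational(-1, 431)), Mul(874, Rational(1, 798))) = Add(Rational(707, 431), Rational(23, 21)) = Rational(24760, 9051) ≈ 2.7356)
Mul(p, Pow(Add(-12, -12), Rational(1, 2))) = Mul(Rational(24760, 9051), Pow(Add(-12, -12), Rational(1, 2))) = Mul(Rational(24760, 9051), Pow(-24, Rational(1, 2))) = Mul(Rational(24760, 9051), Mul(2, I, Pow(6, Rational(1, 2)))) = Mul(Rational(49520, 9051), I, Pow(6, Rational(1, 2)))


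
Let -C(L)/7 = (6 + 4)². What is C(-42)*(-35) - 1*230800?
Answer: -206300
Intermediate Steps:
C(L) = -700 (C(L) = -7*(6 + 4)² = -7*10² = -7*100 = -700)
C(-42)*(-35) - 1*230800 = -700*(-35) - 1*230800 = 24500 - 230800 = -206300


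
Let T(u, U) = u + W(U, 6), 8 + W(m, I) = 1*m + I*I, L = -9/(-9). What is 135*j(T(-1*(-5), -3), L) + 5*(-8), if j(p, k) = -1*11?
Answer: -1525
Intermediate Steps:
L = 1 (L = -9*(-1/9) = 1)
W(m, I) = -8 + m + I**2 (W(m, I) = -8 + (1*m + I*I) = -8 + (m + I**2) = -8 + m + I**2)
T(u, U) = 28 + U + u (T(u, U) = u + (-8 + U + 6**2) = u + (-8 + U + 36) = u + (28 + U) = 28 + U + u)
j(p, k) = -11
135*j(T(-1*(-5), -3), L) + 5*(-8) = 135*(-11) + 5*(-8) = -1485 - 40 = -1525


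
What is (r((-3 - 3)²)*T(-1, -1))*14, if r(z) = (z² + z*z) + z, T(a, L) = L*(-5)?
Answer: 183960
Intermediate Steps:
T(a, L) = -5*L
r(z) = z + 2*z² (r(z) = (z² + z²) + z = 2*z² + z = z + 2*z²)
(r((-3 - 3)²)*T(-1, -1))*14 = (((-3 - 3)²*(1 + 2*(-3 - 3)²))*(-5*(-1)))*14 = (((-6)²*(1 + 2*(-6)²))*5)*14 = ((36*(1 + 2*36))*5)*14 = ((36*(1 + 72))*5)*14 = ((36*73)*5)*14 = (2628*5)*14 = 13140*14 = 183960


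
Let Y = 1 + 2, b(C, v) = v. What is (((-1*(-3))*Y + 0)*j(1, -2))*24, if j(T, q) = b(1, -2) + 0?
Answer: -432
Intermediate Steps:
j(T, q) = -2 (j(T, q) = -2 + 0 = -2)
Y = 3
(((-1*(-3))*Y + 0)*j(1, -2))*24 = ((-1*(-3)*3 + 0)*(-2))*24 = ((3*3 + 0)*(-2))*24 = ((9 + 0)*(-2))*24 = (9*(-2))*24 = -18*24 = -432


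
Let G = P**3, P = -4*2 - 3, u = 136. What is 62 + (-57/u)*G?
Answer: 84299/136 ≈ 619.85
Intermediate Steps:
P = -11 (P = -8 - 3 = -11)
G = -1331 (G = (-11)**3 = -1331)
62 + (-57/u)*G = 62 - 57/136*(-1331) = 62 + 75867/136 = 84299/136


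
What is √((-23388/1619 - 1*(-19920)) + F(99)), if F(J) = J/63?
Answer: √2556809264849/11333 ≈ 141.09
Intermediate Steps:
F(J) = J/63 (F(J) = J*(1/63) = J/63)
√((-23388/1619 - 1*(-19920)) + F(99)) = √((-23388/1619 - 1*(-19920)) + (1/63)*99) = √((-23388*1/1619 + 19920) + 11/7) = √((-23388/1619 + 19920) + 11/7) = √(32227092/1619 + 11/7) = √(225607453/11333) = √2556809264849/11333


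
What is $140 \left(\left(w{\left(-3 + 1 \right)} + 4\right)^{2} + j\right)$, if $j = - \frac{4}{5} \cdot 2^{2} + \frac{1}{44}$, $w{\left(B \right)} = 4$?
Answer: $\frac{93667}{11} \approx 8515.2$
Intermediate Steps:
$j = - \frac{699}{220}$ ($j = \left(-4\right) \frac{1}{5} \cdot 4 + \frac{1}{44} = \left(- \frac{4}{5}\right) 4 + \frac{1}{44} = - \frac{16}{5} + \frac{1}{44} = - \frac{699}{220} \approx -3.1773$)
$140 \left(\left(w{\left(-3 + 1 \right)} + 4\right)^{2} + j\right) = 140 \left(\left(4 + 4\right)^{2} - \frac{699}{220}\right) = 140 \left(8^{2} - \frac{699}{220}\right) = 140 \left(64 - \frac{699}{220}\right) = 140 \cdot \frac{13381}{220} = \frac{93667}{11}$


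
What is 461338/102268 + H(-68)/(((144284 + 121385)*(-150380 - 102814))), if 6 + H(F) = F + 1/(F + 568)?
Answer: 1293011173551137311/286630771071277000 ≈ 4.5111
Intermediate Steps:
H(F) = -6 + F + 1/(568 + F) (H(F) = -6 + (F + 1/(F + 568)) = -6 + (F + 1/(568 + F)) = -6 + F + 1/(568 + F))
461338/102268 + H(-68)/(((144284 + 121385)*(-150380 - 102814))) = 461338/102268 + ((-3407 + (-68)² + 562*(-68))/(568 - 68))/(((144284 + 121385)*(-150380 - 102814))) = 461338*(1/102268) + ((-3407 + 4624 - 38216)/500)/((265669*(-253194))) = 230669/51134 + ((1/500)*(-36999))/(-67265796786) = 230669/51134 - 36999/500*(-1/67265796786) = 230669/51134 + 12333/11210966131000 = 1293011173551137311/286630771071277000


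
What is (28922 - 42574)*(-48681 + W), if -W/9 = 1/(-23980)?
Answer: 3984235076223/5995 ≈ 6.6459e+8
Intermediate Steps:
W = 9/23980 (W = -9/(-23980) = -9*(-1/23980) = 9/23980 ≈ 0.00037531)
(28922 - 42574)*(-48681 + W) = (28922 - 42574)*(-48681 + 9/23980) = -13652*(-1167370371/23980) = 3984235076223/5995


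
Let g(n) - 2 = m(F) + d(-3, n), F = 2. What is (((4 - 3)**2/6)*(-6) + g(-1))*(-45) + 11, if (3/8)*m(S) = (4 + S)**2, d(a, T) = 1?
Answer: -4399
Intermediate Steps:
m(S) = 8*(4 + S)**2/3
g(n) = 99 (g(n) = 2 + (8*(4 + 2)**2/3 + 1) = 2 + ((8/3)*6**2 + 1) = 2 + ((8/3)*36 + 1) = 2 + (96 + 1) = 2 + 97 = 99)
(((4 - 3)**2/6)*(-6) + g(-1))*(-45) + 11 = (((4 - 3)**2/6)*(-6) + 99)*(-45) + 11 = ((1**2*(1/6))*(-6) + 99)*(-45) + 11 = ((1*(1/6))*(-6) + 99)*(-45) + 11 = ((1/6)*(-6) + 99)*(-45) + 11 = (-1 + 99)*(-45) + 11 = 98*(-45) + 11 = -4410 + 11 = -4399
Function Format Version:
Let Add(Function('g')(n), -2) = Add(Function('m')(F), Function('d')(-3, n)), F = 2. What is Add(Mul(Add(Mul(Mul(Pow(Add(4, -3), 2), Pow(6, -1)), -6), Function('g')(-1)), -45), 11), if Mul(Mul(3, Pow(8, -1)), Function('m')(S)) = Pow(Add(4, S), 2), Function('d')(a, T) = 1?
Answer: -4399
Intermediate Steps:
Function('m')(S) = Mul(Rational(8, 3), Pow(Add(4, S), 2))
Function('g')(n) = 99 (Function('g')(n) = Add(2, Add(Mul(Rational(8, 3), Pow(Add(4, 2), 2)), 1)) = Add(2, Add(Mul(Rational(8, 3), Pow(6, 2)), 1)) = Add(2, Add(Mul(Rational(8, 3), 36), 1)) = Add(2, Add(96, 1)) = Add(2, 97) = 99)
Add(Mul(Add(Mul(Mul(Pow(Add(4, -3), 2), Pow(6, -1)), -6), Function('g')(-1)), -45), 11) = Add(Mul(Add(Mul(Mul(Pow(Add(4, -3), 2), Pow(6, -1)), -6), 99), -45), 11) = Add(Mul(Add(Mul(Mul(Pow(1, 2), Rational(1, 6)), -6), 99), -45), 11) = Add(Mul(Add(Mul(Mul(1, Rational(1, 6)), -6), 99), -45), 11) = Add(Mul(Add(Mul(Rational(1, 6), -6), 99), -45), 11) = Add(Mul(Add(-1, 99), -45), 11) = Add(Mul(98, -45), 11) = Add(-4410, 11) = -4399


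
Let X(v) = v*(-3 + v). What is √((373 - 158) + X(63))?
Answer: √3995 ≈ 63.206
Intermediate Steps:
√((373 - 158) + X(63)) = √((373 - 158) + 63*(-3 + 63)) = √(215 + 63*60) = √(215 + 3780) = √3995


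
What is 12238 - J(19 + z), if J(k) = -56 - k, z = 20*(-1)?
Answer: 12293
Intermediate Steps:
z = -20
12238 - J(19 + z) = 12238 - (-56 - (19 - 20)) = 12238 - (-56 - 1*(-1)) = 12238 - (-56 + 1) = 12238 - 1*(-55) = 12238 + 55 = 12293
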